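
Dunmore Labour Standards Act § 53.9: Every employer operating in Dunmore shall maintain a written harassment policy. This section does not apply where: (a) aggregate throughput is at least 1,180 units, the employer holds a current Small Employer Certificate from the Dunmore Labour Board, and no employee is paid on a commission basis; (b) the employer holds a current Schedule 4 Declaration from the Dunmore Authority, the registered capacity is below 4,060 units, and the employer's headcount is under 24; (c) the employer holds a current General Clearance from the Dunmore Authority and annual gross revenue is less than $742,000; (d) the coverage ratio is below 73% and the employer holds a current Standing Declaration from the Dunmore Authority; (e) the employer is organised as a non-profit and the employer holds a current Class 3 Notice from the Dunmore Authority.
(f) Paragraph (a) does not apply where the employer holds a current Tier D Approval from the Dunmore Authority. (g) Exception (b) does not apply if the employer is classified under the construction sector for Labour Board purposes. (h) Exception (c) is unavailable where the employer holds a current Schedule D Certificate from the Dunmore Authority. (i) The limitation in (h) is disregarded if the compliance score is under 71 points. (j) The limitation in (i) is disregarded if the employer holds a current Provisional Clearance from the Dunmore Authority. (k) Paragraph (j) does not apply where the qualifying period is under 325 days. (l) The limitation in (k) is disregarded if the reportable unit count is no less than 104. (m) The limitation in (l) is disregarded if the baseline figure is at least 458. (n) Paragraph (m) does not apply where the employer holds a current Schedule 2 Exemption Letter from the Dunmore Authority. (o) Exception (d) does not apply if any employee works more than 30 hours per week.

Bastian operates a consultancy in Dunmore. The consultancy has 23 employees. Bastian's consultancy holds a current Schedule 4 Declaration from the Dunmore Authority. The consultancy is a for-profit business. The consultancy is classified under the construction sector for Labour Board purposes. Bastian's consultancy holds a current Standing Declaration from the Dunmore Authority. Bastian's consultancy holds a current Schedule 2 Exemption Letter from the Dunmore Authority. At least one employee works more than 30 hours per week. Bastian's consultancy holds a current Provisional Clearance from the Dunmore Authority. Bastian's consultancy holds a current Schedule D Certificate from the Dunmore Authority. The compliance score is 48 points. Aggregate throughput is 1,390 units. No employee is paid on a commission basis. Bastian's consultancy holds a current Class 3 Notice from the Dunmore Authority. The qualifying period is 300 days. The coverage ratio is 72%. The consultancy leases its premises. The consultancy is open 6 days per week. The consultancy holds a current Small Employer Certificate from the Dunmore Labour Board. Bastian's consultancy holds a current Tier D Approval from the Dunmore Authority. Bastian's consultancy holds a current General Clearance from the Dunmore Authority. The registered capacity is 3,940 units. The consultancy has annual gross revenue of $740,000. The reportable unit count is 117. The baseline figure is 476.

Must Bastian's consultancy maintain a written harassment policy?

Exception (a)'s conditions are all satisfied: aggregate throughput is 1,390 units, meeting the 1,180 units threshold; a current Small Employer Certificate is held; no employee is paid on commission. But: (f) operates against (a): a current Tier D Approval is held. (a) is therefore removed.
Exception (b)'s conditions are all satisfied: a current Schedule 4 Declaration is held; the registered capacity is 3,940 units, below the 4,060 units limit; the employer's headcount is 23, under the 24 limit. Turning to paragraph (g): (g) operates — the consultancy is classified under the construction sector. So (b) is unavailable.
Exception (c)'s conditions are all satisfied: a current General Clearance is held; annual gross revenue is $740,000, less than the $742,000 limit. But: (h) operates against (c): a current Schedule D Certificate is held. (i) would limit (h) — the compliance score is 48 points, under the 71 points limit — but (j) sets (i) aside: (j) operates against (i): a current Provisional Clearance is held. (k) is engaged (the qualifying period is 300 days, under the 325 days limit), but is set aside by (l): (l) operates — the reportable unit count is 117, meeting the 104 threshold. (m) operates (the baseline figure is 476, meeting the 458 threshold), but is itself disapplied by (n): (n) operates against (m): a current Schedule 2 Exemption Letter is held. Exception (c) does not apply.
Exception (d) is satisfied on its face — the coverage ratio is 72%, below the 73% limit; a current Standing Declaration is held. But: (o) operates against (d): at least one employee exceeds 30 hours/week. (d) is therefore removed.
Exception (e) does not apply: the employer is for-profit.
No exception applies. The general rule governs.

Yes — Bastian's consultancy must maintain a written harassment policy.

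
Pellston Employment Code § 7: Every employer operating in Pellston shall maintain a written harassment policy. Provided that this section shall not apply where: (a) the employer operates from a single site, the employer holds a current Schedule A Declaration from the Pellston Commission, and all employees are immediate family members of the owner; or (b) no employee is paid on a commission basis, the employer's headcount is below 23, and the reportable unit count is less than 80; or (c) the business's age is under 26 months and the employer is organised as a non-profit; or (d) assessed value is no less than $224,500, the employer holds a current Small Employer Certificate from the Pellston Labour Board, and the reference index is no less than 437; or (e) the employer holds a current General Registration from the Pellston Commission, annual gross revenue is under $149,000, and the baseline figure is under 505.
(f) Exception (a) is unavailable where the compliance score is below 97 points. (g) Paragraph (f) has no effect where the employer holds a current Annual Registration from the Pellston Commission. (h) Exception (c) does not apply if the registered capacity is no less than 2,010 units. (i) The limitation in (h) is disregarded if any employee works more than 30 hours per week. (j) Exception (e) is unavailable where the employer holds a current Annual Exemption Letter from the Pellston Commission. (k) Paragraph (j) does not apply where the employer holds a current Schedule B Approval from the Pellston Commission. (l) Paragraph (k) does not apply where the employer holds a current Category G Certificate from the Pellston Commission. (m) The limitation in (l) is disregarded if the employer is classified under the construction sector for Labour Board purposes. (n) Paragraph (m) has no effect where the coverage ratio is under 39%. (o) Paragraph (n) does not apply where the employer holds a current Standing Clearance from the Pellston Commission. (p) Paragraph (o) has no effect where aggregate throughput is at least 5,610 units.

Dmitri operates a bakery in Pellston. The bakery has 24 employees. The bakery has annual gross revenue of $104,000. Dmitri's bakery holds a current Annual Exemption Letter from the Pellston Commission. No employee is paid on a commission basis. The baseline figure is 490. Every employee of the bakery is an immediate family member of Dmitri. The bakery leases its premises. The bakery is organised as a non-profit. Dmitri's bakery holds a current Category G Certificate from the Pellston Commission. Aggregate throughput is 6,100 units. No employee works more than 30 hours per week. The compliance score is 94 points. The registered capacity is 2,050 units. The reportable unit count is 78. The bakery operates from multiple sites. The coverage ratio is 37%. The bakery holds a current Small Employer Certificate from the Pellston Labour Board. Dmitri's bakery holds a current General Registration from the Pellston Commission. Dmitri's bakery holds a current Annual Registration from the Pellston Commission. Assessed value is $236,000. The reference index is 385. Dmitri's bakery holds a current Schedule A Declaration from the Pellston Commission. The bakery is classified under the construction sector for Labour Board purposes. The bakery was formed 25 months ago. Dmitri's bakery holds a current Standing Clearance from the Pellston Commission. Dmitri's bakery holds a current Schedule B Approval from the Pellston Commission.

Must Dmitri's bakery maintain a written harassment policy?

Exception (a) does not apply: the employer operates from multiple sites.
Exception (b) fails — the employer's headcount is 24, not below 23.
All of (c)'s requirements are met (the business's age is 25 months, under the 26 months limit; the employer is a non-profit). But: (h) applies — the registered capacity is 2,050 units, meeting the 2,010 units threshold. (i) is not engaged (no employee exceeds 30 hours/week), so (h) stands. So (c) is unavailable.
Exception (d) fails — the reference index is 385, short of 437.
Exception (e): a current General Registration is held; annual gross revenue is $104,000, under the $149,000 limit; the baseline figure is 490, under the 505 limit — every condition holds. But: (j) is triggered — a current Annual Exemption Letter is held. (k) would limit (j) — a current Schedule B Approval is held — but (l) sets (k) aside: (l) operates against (k): a current Category G Certificate is held. (m) would limit (l) — the bakery is classified under the construction sector — but (n) sets (m) aside: (n) is triggered — the coverage ratio is 37%, under the 39% limit. (o) would limit (n) — a current Standing Clearance is held — but (p) sets (o) aside: (p) operates — aggregate throughput is 6,100 units, meeting the 5,610 units threshold. So (e) is unavailable.
No exception displaces § 7.

Yes — Dmitri's bakery must maintain a written harassment policy.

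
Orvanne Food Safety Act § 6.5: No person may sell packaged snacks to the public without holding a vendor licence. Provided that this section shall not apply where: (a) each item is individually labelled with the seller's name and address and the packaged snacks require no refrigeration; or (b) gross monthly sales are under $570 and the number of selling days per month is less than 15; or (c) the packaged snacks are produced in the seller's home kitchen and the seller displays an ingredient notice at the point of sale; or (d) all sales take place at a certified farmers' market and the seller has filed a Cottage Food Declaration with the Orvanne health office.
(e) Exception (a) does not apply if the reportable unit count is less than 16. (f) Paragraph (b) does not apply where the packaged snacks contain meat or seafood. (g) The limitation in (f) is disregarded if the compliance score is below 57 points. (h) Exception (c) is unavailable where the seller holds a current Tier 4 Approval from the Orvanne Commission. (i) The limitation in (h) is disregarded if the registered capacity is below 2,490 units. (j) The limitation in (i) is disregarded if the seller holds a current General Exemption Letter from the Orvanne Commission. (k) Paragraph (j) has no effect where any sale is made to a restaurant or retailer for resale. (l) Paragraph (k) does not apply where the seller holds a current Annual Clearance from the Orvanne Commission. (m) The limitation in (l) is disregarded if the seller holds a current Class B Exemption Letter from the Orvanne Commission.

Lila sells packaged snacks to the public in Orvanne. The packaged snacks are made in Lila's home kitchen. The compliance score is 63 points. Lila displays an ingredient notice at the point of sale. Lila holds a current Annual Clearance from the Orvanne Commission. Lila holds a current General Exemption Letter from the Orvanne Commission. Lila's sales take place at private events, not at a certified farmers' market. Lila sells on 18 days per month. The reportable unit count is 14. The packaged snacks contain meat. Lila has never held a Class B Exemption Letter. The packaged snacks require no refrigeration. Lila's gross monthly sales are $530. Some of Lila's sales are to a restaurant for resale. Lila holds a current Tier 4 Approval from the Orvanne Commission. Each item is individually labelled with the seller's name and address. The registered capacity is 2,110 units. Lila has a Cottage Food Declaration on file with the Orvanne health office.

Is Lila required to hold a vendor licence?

Yes — Lila must hold a vendor licence.

Exception (a): items are individually labelled; the packaged snacks are shelf-stable — every condition holds. Turning to paragraph (e): (e) operates against (a): the reportable unit count is 14, less than the 16 limit. (a) is therefore removed.
Exception (b) does not apply: the number of selling days per month is 18, not less than 15.
Exception (c) is satisfied on its face — the packaged snacks are home-kitchen produced; an ingredient notice is displayed. Turning to paragraphs (h)–(m): (h) operates — a current Tier 4 Approval is held. (i) applies (the registered capacity is 2,110 units, below the 2,490 units limit), but is set aside by (j): (j) operates against (i): a current General Exemption Letter is held. (k) would limit (j) — some sales are to a restaurant for resale — but (l) sets (k) aside: (l) applies — a current Annual Clearance is held. (m), which would lift (l), does not operate here — the Class B Exemption Letter is not current. (c) is therefore removed.
Exception (d) requires that all sales take place at a certified farmers' market; but sales are at private events, not a certified farmers' market, so (d) is unavailable.
Every exception is unavailable, so the rule governs.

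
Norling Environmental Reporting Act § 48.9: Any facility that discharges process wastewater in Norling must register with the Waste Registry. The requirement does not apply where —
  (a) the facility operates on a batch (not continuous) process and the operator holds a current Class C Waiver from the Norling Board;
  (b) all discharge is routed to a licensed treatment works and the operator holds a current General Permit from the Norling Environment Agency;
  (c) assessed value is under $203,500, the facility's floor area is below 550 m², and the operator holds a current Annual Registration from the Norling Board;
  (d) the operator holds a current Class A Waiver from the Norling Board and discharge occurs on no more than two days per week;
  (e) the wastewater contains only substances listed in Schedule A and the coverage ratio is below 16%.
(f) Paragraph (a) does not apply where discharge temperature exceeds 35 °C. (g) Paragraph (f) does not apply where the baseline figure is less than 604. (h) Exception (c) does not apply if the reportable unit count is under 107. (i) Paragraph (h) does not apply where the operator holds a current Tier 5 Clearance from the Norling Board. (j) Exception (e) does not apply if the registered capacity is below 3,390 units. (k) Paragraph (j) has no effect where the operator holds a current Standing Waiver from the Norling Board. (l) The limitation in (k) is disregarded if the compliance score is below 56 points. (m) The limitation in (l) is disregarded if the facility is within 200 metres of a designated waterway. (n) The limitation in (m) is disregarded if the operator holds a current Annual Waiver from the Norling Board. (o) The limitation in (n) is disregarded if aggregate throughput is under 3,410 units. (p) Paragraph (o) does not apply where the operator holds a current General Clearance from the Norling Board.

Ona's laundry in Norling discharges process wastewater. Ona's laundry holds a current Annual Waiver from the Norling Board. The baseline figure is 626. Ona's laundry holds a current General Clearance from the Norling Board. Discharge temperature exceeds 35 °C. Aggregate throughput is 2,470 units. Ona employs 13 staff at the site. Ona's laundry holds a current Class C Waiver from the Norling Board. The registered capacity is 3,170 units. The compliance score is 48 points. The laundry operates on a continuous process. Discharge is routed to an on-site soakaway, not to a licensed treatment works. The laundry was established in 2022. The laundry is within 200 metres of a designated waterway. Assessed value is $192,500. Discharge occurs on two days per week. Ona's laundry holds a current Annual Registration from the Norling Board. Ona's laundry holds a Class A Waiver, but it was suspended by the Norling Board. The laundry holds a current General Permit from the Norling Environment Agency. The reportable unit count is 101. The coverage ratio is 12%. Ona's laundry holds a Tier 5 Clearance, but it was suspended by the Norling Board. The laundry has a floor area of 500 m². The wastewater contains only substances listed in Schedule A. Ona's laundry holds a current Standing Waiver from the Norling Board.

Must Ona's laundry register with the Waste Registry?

Exception (a) does not apply: the facility operates on a continuous process.
Exception (b) requires that all discharge is routed to a licensed treatment works; but discharge is not routed to a licensed treatment works, so (b) is unavailable.
Exception (c): assessed value is $192,500, under the $203,500 limit; the facility's floor area is 500 m², below the 550 m² limit; a current Annual Registration is held — every condition holds. However, paragraphs (h)–(i) must be considered: (h) operates against (c): the reportable unit count is 101, under the 107 limit. (i) is not engaged (the Tier 5 Clearance is not current), so (h) stands. (c) is therefore removed.
Exception (d) requires that the operator holds a current Class A Waiver from the Norling Board; but the Class A Waiver is not current, so (d) is unavailable.
Exception (e) is satisfied on its face — the wastewater is Schedule-A-only; the coverage ratio is 12%, below the 16% limit. But applying paragraphs (j)–(p): (j) applies — the registered capacity is 3,170 units, below the 3,390 units limit. (k) is engaged (a current Standing Waiver is held), but is displaced by (l): (l) operates — the compliance score is 48 points, below the 56 points limit. (m) would limit (l) — the laundry is within 200 m of a designated waterway — but (n) sets (m) aside: (n) operates against (m): a current Annual Waiver is held. (o) applies (aggregate throughput is 2,470 units, under the 3,410 units limit), but is itself disapplied by (p): (p) is engaged — a current General Clearance is held. Exception (e) does not apply.
No exception is made out. Ona's laundry falls within the general rule.

Yes — Ona's laundry must register with the Waste Registry.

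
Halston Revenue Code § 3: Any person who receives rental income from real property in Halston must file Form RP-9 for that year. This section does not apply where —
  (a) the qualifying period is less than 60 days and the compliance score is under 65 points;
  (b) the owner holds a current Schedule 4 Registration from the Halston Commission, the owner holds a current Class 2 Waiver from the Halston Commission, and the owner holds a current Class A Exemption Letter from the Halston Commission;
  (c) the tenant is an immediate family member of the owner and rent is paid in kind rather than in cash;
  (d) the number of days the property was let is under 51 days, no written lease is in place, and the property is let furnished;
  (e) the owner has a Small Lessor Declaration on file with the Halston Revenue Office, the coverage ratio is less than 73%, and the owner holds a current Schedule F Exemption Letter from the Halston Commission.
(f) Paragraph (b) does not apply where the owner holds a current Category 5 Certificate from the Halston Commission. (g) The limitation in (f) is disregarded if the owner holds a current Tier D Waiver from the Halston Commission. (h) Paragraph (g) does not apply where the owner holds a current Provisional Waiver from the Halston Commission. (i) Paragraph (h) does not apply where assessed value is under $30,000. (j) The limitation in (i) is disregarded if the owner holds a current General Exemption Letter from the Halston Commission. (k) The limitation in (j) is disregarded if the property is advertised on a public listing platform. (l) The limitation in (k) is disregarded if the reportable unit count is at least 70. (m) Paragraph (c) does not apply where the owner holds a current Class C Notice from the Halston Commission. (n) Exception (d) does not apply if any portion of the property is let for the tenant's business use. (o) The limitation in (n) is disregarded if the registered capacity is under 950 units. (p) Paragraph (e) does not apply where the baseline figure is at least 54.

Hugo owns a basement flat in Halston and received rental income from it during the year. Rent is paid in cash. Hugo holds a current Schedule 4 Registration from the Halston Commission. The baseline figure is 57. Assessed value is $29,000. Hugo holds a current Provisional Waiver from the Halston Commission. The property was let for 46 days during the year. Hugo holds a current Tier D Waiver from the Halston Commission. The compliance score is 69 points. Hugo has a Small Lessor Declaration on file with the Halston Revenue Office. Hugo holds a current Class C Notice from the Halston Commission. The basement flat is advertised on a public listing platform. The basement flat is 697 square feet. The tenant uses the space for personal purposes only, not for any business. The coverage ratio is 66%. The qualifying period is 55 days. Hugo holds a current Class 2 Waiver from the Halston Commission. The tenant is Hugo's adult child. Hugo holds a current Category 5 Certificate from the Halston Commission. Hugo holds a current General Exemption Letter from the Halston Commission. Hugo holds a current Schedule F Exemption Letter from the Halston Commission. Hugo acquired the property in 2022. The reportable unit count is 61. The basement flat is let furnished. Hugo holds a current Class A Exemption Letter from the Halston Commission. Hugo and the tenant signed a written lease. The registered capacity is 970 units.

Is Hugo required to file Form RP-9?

No — exception (b) applies; Hugo is not required to file Form RP-9.

Exception (a) does not apply: the compliance score is 69 points, not under 65 points.
Exception (b)'s conditions are all satisfied: a current Schedule 4 Registration is held; a current Class 2 Waiver is held; a current Class A Exemption Letter is held. As to paragraphs (f)–(l): (f) would limit (b) — a current Category 5 Certificate is held — but (g) sets (f) aside: (g) operates against (f): a current Tier D Waiver is held. (h) would limit (g) — a current Provisional Waiver is held — but (i) sets (h) aside: (i) operates — assessed value is $29,000, under the $30,000 limit. (j) would limit (i) — a current General Exemption Letter is held — but (k) sets (j) aside: (k) operates against (j): the property is publicly advertised. (l), which would lift (k), does not operate here — the reportable unit count is 61, short of 70. Exception (b) stands.
Exception (c) requires that rent is paid in kind rather than in cash; but rent is paid in cash, so (c) is unavailable.
Exception (d) fails — a written lease is in place.
Exception (e): a Small Lessor Declaration is on file; the coverage ratio is 66%, less than the 73% limit; a current Schedule F Exemption Letter is held — every condition holds. But: (p) operates against (e): the baseline figure is 57, meeting the 54 threshold. So (e) is unavailable.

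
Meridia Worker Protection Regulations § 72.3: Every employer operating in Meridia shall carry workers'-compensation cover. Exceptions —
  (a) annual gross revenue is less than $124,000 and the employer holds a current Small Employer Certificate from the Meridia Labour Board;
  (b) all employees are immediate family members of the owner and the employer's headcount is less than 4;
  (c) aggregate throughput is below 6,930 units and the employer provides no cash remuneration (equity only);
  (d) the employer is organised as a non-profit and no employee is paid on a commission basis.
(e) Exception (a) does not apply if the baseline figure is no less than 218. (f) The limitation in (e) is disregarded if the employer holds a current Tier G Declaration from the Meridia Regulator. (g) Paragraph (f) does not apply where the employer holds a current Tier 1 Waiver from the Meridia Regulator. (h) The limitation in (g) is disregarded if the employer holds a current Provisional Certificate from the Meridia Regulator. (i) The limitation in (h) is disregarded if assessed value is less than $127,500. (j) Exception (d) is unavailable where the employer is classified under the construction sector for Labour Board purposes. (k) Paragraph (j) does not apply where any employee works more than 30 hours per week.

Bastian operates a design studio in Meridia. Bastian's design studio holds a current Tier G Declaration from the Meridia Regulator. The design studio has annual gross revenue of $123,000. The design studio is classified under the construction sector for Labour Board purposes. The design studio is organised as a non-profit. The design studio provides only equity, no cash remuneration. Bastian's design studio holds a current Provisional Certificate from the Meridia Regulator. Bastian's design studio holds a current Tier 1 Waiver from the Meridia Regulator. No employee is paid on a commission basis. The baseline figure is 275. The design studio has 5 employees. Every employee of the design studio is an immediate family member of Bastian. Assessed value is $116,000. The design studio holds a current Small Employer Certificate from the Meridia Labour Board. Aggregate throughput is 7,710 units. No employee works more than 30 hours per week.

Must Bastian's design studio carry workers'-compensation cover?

Exception (a)'s conditions are all satisfied: annual gross revenue is $123,000, less than the $124,000 limit; a current Small Employer Certificate is held. However, paragraphs (e)–(i) must be considered: (e) applies — the baseline figure is 275, meeting the 218 threshold. (f) would limit (e) — a current Tier G Declaration is held — but (g) sets (f) aside: (g) operates against (f): a current Tier 1 Waiver is held. (h) applies (a current Provisional Certificate is held), but yields to (i): (i) is engaged — assessed value is $116,000, less than the $127,500 limit. Exception (a) does not apply.
Exception (b) requires that the employer's headcount is less than 4; but the employer's headcount is 5, not less than 4, so (b) is unavailable.
Exception (c) does not apply: aggregate throughput is 7,710 units, not below 6,930 units.
All of (d)'s requirements are met (the employer is a non-profit; no employee is paid on commission). Turning to paragraphs (j)–(k): (j) applies — the design studio is classified under the construction sector. (k), which would lift (j), does not operate here — no employee exceeds 30 hours/week. So (d) is unavailable.
No exception is made out. Bastian's design studio falls within the general rule.

Yes — Bastian's design studio must carry workers'-compensation cover.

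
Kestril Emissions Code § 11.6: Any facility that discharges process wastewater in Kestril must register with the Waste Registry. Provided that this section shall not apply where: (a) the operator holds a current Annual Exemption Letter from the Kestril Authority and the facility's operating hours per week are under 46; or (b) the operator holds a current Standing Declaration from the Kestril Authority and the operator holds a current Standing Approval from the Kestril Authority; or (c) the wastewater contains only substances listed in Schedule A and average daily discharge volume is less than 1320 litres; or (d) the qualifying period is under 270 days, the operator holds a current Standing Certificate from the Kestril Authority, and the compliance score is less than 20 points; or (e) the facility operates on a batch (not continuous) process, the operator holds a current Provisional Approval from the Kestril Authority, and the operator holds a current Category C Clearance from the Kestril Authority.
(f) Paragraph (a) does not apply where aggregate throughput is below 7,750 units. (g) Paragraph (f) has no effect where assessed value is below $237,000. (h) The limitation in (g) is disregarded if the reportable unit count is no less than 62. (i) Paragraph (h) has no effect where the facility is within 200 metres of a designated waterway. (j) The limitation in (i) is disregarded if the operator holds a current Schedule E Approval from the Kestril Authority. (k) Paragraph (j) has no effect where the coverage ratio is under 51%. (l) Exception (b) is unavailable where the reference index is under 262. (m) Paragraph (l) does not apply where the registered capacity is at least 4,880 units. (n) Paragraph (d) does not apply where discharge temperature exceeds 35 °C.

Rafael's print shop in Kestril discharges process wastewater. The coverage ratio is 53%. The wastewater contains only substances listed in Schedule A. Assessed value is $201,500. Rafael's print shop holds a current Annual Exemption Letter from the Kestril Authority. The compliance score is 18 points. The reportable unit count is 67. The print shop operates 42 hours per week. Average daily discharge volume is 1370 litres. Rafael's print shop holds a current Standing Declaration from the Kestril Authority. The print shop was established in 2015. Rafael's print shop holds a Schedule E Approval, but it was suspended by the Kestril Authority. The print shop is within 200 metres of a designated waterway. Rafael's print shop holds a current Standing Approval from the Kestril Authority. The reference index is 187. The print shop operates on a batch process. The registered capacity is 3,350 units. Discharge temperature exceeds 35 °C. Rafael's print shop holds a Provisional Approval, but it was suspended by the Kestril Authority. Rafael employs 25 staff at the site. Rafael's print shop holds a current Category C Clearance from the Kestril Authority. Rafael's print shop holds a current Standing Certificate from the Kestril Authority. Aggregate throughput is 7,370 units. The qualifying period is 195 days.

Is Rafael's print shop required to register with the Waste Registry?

Exception (a)'s conditions are all satisfied: a current Annual Exemption Letter is held; the facility's operating hours per week are 42, under the 46 limit. Considering the limiting provisions: (f) operates (aggregate throughput is 7,370 units, below the 7,750 units limit), but yields to (g): (g) operates against (f): assessed value is $201,500, below the $237,000 limit. (h) would limit (g) — the reportable unit count is 67, meeting the 62 threshold — but (i) sets (h) aside: (i) operates against (h): the print shop is within 200 m of a designated waterway. (j), which would lift (i), does not operate here — the Schedule E Approval is not current. Exception (a) stands.
Exception (b)'s conditions are all satisfied: a current Standing Declaration is held; a current Standing Approval is held. Turning to paragraphs (l)–(m): (l) operates against (b): the reference index is 187, under the 262 limit. (m), which would lift (l), is not engaged — the registered capacity is 3,350 units, short of 4,880 units. Exception (b) does not apply.
Exception (c) fails — average daily discharge volume is 1370 litres, not less than 1320 litres.
Exception (d): the qualifying period is 195 days, under the 270 days limit; a current Standing Certificate is held; the compliance score is 18 points, less than the 20 points limit — every condition holds. However, paragraph (n) must be considered: (n) operates — discharge temperature exceeds 35 °C. Exception (d) does not apply.
Exception (e) does not apply: there is no Provisional Approval in force.

No — exception (a) applies; Rafael's print shop is not required to register with the Waste Registry.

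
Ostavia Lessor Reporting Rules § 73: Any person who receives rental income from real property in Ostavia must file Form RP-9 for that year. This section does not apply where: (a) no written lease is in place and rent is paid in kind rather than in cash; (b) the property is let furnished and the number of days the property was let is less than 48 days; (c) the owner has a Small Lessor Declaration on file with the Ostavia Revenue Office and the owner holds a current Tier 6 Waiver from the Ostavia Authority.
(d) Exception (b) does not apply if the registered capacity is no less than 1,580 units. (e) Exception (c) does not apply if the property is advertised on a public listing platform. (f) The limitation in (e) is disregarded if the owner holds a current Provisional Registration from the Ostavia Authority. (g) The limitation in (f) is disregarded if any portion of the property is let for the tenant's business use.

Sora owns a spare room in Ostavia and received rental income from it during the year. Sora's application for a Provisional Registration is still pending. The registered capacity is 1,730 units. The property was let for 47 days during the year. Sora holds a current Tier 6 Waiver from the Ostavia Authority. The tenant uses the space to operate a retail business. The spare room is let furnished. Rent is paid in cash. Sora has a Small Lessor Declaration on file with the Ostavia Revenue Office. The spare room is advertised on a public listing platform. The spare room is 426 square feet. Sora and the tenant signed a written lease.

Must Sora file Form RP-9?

Exception (a) does not apply: a written lease is in place.
All of (b)'s requirements are met (the property is let furnished; the number of days the property was let is 47 days, less than the 48 days limit). But applying paragraph (d): (d) is engaged — the registered capacity is 1,730 units, meeting the 1,580 units threshold. (b) is therefore removed.
All of (c)'s requirements are met (a Small Lessor Declaration is on file; a current Tier 6 Waiver is held). However, paragraphs (e)–(g) must be considered: (e) is engaged — the property is publicly advertised. (f) is not engaged (no current Provisional Registration is held), so (e) stands. Exception (c) does not apply.
No exception displaces § 73.

Yes — Sora must file Form RP-9.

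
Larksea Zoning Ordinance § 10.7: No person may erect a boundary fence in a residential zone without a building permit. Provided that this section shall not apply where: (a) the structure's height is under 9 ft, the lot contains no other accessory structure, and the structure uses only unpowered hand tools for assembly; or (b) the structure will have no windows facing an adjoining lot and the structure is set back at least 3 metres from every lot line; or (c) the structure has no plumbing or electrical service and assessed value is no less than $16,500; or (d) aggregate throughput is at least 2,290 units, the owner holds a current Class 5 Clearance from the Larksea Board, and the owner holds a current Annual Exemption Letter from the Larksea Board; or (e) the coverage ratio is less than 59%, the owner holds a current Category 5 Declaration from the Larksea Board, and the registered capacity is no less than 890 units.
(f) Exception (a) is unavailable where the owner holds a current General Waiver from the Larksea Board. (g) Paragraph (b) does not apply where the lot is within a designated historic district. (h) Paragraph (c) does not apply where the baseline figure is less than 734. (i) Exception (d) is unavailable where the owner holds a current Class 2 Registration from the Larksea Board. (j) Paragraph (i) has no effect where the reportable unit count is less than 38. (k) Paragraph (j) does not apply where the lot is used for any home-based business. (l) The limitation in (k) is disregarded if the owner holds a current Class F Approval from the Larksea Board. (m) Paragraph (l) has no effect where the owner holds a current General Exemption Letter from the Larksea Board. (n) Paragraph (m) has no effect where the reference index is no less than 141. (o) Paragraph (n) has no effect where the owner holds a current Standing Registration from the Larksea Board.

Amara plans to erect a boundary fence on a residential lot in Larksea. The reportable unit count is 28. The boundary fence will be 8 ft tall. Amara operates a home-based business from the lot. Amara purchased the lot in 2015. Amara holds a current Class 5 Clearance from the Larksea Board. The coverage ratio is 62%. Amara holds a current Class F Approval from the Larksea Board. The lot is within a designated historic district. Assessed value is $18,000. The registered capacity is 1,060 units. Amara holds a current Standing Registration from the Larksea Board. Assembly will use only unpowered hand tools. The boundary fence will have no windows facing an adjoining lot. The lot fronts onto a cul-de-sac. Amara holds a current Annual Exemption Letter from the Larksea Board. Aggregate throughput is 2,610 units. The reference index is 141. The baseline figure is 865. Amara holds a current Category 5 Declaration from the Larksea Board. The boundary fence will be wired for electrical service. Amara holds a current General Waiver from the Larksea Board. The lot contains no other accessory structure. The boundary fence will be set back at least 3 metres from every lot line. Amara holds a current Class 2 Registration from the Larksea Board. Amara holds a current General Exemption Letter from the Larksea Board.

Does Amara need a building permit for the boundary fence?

Exception (a): the structure's height is 8 ft, under the 9 ft limit; the lot has no other accessory structure; assembly uses only hand tools — every condition holds. But applying paragraph (f): (f) is triggered — a current General Waiver is held. (a) is therefore removed.
Exception (b): no windows face an adjoining lot; the setback is at least 3 m on every side — every condition holds. But applying paragraph (g): (g) operates against (b): the lot is in a historic district. (b) is therefore removed.
Exception (c) does not apply: electrical service is planned.
All of (d)'s requirements are met (aggregate throughput is 2,610 units, meeting the 2,290 units threshold; a current Class 5 Clearance is held; a current Annual Exemption Letter is held). But applying paragraphs (i)–(o): (i) is engaged — a current Class 2 Registration is held. (j) would limit (i) — the reportable unit count is 28, less than the 38 limit — but (k) sets (j) aside: (k) operates — a home-based business operates on the lot. (l) applies (a current Class F Approval is held), but is overridden by (m): (m) operates — a current General Exemption Letter is held. (n) would limit (m) — the reference index is 141, meeting the 141 threshold — but (o) sets (n) aside: (o) operates against (n): a current Standing Registration is held. So (d) is unavailable.
Exception (e) requires that the coverage ratio is less than 59%; but the coverage ratio is 62%, not less than 59%, so (e) is unavailable.
No exception is made out. Amara falls within the general rule.

Yes — Amara must obtain a building permit.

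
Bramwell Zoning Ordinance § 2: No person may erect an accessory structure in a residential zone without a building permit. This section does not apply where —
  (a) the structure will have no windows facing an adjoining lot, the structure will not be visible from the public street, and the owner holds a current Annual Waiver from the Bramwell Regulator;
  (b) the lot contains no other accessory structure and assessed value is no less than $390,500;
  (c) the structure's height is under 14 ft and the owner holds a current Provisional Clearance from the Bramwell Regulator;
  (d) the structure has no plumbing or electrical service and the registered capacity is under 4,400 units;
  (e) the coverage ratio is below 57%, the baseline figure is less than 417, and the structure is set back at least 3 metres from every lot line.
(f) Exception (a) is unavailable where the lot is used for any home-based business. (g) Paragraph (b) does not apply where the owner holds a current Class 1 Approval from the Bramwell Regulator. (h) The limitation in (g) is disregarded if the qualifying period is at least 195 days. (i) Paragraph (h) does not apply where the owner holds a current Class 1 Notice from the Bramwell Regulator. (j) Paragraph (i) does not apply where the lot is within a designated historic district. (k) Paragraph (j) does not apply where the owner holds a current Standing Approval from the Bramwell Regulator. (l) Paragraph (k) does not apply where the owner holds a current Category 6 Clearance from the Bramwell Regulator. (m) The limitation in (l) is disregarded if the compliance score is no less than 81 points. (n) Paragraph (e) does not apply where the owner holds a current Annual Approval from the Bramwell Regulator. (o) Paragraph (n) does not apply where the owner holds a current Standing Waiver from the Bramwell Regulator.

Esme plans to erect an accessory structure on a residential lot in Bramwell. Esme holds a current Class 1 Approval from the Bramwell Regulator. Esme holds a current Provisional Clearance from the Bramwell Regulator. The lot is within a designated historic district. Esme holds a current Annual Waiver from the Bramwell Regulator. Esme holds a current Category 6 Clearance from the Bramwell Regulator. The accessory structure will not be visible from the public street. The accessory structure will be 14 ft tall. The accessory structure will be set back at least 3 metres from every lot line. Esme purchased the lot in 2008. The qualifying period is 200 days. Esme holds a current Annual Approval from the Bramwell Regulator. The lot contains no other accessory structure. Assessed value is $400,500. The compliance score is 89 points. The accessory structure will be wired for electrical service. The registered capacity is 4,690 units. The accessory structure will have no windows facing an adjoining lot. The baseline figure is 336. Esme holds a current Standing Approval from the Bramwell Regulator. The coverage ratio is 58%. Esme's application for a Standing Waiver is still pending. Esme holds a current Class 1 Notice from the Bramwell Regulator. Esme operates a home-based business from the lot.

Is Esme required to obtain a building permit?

Exception (a): no windows face an adjoining lot; the structure will not be visible from the street; a current Annual Waiver is held — every condition holds. However, paragraph (f) must be considered: (f) operates — a home-based business operates on the lot. Exception (a) does not apply.
All of (b)'s requirements are met (the lot has no other accessory structure; assessed value is $400,500, meeting the $390,500 threshold). Turning to paragraphs (g)–(m): (g) operates against (b): a current Class 1 Approval is held. (h) applies (the qualifying period is 200 days, meeting the 195 days threshold), but is displaced by (i): (i) operates against (h): a current Class 1 Notice is held. (j) applies (the lot is in a historic district), but is itself disapplied by (k): (k) operates against (j): a current Standing Approval is held. (l) is engaged (a current Category 6 Clearance is held), but yields to (m): (m) operates against (l): the compliance score is 89 points, meeting the 81 points threshold. (b) is therefore removed.
Exception (c) fails — the structure's height is 14 ft, not under 14 ft.
Exception (d) requires that the structure has no plumbing or electrical service; but electrical service is planned, so (d) is unavailable.
Exception (e) does not apply: the coverage ratio is 58%, not below 57%.
No exception is made out. Esme falls within the general rule.

Yes — Esme must obtain a building permit.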